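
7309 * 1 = 7309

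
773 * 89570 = 69237610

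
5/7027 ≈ 0.000712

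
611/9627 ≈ 0.0635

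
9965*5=49825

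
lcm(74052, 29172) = 962676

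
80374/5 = 16074 + 4/5 = 16074.80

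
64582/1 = 64582 = 64582.00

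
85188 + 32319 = 117507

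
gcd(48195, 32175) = 45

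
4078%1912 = 254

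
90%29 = 3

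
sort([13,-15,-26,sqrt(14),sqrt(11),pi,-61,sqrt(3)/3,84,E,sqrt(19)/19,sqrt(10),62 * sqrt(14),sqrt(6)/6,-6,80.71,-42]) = [-61,-42,-26,-15,-6,sqrt(19)/19,sqrt(6)/6,sqrt(3)/3,E,pi,sqrt(10),sqrt(11),sqrt(14),13,80.71,84,62 * sqrt(14)]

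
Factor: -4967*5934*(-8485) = 2^1*3^1*5^1*23^1*43^1*1697^1*4967^1 = 250088400330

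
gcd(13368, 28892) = 4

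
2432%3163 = 2432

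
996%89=17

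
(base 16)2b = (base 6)111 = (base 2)101011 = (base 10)43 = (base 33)1a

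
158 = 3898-3740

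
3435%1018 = 381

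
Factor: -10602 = -1*2^1*3^2*19^1*31^1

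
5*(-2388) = -11940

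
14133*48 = 678384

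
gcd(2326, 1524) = 2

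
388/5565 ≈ 0.0697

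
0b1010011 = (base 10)83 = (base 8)123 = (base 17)4f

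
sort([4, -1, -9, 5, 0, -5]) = [-9, -5, -1, 0, 4, 5]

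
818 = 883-65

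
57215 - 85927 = -28712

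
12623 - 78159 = -65536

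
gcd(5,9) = 1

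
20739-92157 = -71418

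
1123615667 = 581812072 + 541803595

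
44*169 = 7436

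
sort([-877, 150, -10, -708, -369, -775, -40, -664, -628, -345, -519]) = [-877, -775, -708, -664, -628, -519, -369, -345, -40, -10, 150]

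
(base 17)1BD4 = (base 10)8317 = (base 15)26E7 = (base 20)10FH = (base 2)10000001111101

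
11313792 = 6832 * 1656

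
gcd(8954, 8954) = 8954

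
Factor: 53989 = 13^1 * 4153^1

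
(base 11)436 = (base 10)523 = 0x20b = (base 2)1000001011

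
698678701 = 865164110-166485409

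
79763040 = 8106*9840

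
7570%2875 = 1820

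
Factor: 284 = 2^2*71^1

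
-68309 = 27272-95581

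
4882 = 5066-184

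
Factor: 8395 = 5^1 * 23^1 * 73^1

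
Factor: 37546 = 2^1*18773^1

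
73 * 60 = 4380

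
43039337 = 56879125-13839788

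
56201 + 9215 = 65416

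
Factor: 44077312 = 2^8*167^1*1031^1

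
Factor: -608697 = -1*3^2*47^1*1439^1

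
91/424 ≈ 0.215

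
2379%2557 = 2379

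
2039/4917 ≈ 0.415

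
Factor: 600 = 2^3 * 3^1 * 5^2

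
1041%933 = 108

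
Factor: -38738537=-1 * 1009^1 * 38393^1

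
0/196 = 0 = 0.00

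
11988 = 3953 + 8035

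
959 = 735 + 224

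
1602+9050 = 10652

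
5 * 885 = 4425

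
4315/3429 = 1+886/3429 ≈ 1.26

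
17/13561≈0.00125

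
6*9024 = 54144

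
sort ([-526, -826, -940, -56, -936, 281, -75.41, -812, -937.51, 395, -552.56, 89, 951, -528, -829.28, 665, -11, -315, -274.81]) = [-940, -937.51, -936, -829.28, -826, -812, -552.56, -528, -526, -315, -274.81, -75.41, -56, -11, 89, 281, 395, 665, 951]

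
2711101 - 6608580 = -3897479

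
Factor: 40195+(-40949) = -1 * 2^1 * 13^1 * 29^1 = -754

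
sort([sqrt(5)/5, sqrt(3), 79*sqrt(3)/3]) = [sqrt(5)/5, sqrt(3), 79*sqrt(3)/3]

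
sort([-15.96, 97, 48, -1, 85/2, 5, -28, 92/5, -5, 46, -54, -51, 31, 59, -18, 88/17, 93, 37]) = [-54, -51, -28, -18, -15.96, -5, -1, 5, 88/17, 92/5, 31, 37, 85/2, 46, 48, 59, 93, 97]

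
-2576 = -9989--7413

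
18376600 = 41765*440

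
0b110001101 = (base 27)ej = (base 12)291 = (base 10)397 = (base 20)jh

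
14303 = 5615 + 8688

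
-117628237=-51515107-66113130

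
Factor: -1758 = -1 * 2^1 * 3^1 * 293^1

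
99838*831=82965378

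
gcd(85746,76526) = 922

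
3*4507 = 13521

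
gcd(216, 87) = 3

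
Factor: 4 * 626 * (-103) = -1 * 2^3 * 103^1 * 313^1 = -257912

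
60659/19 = 3192 + 11/19 ≈ 3192.58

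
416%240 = 176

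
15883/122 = 130 + 23/122 ≈ 130.19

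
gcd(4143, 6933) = 3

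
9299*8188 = 76140212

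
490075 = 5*98015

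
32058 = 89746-57688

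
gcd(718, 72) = 2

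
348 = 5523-5175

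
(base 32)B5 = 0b101100101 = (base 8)545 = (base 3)111020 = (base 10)357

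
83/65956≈0.00126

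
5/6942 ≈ 0.000720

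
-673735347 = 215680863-889416210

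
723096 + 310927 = 1034023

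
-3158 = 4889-8047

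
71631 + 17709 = 89340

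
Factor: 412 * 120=2^5 * 3^1 * 5^1 * 103^1=49440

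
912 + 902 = 1814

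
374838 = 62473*6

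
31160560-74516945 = -43356385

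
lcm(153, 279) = 4743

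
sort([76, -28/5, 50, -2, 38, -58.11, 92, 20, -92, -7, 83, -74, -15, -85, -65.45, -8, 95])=[-92, -85, -74, -65.45, -58.11, -15, -8, -7, -28/5, -2, 20, 38, 50, 76, 83, 92, 95]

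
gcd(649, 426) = 1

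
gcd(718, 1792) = 2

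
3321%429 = 318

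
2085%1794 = 291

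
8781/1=8781=8781.00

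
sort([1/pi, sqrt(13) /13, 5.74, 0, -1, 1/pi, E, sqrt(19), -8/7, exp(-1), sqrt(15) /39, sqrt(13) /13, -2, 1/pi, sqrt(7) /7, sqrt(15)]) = [-2, -8/7, -1, 0, sqrt(15) /39, sqrt(13) /13, sqrt(13) /13, 1/pi, 1/pi, 1/pi, exp(-1), sqrt(7) /7, E, sqrt(15), sqrt(19), 5.74]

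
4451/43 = 103 + 22/43 ≈ 103.51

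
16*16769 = 268304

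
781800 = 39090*20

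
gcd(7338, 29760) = 6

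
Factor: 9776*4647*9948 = 2^6*3^2*13^1*47^1*829^1*1549^1 = 451928408256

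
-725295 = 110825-836120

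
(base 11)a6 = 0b1110100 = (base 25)4g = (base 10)116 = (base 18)68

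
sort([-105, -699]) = [-699, -105]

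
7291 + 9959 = 17250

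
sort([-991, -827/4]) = [-991, -827/4]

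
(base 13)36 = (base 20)25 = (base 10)45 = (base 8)55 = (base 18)29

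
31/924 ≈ 0.0335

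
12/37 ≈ 0.324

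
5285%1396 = 1097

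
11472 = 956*12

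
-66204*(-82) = 5428728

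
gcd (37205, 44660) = 35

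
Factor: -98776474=-1 * 2^1 * 83^1 * 595039^1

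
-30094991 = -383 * 78577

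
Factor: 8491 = 7^1*1213^1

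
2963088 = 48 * 61731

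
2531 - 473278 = -470747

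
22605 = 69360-46755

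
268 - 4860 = -4592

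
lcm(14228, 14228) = 14228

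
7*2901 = 20307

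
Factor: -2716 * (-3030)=2^3 * 3^1 * 5^1 * 7^1 * 97^1 * 101^1=8229480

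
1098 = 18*61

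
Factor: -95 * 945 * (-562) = 2^1 * 3^3 * 5^2 * 7^1 * 19^1 * 281^1 = 50453550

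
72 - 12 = 60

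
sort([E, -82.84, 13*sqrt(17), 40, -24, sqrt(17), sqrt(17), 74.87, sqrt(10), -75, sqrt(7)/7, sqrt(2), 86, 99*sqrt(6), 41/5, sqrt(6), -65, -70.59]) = [-82.84, -75, -70.59, -65, -24, sqrt(7)/7, sqrt(2), sqrt(6), E, sqrt(10), sqrt(17), sqrt(17), 41/5, 40, 13*sqrt(17), 74.87, 86, 99*sqrt(6)]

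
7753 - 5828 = 1925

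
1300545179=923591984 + 376953195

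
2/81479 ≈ 0.0000245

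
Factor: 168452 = 2^2*23^1*1831^1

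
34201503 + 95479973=129681476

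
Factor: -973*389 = -1*7^1*139^1*389^1 = -378497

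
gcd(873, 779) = 1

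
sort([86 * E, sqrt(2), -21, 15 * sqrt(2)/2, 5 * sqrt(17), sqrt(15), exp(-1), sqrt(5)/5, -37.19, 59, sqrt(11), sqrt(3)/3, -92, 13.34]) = [-92, -37.19, -21, exp(-1), sqrt(5)/5, sqrt(3)/3, sqrt(2), sqrt(11), sqrt(15), 15 * sqrt(2)/2, 13.34, 5 * sqrt(17), 59, 86 * E]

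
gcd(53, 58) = 1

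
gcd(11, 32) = 1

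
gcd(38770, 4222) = 2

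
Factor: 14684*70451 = 2^2*3671^1*70451^1 = 1034502484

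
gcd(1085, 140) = 35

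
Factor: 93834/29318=3^2 * 13^1 * 107^ (-1) * 137^ (-1) * 401^1=46917/14659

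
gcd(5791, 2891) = 1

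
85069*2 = 170138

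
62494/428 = 146 + 3/214 ≈ 146.01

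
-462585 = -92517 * 5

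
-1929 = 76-2005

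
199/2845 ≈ 0.0699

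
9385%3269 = 2847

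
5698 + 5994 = 11692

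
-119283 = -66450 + -52833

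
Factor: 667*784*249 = 2^4*3^1*7^2*23^1*29^1*83^1 = 130209072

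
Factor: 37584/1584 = 3^2 * 11^(-1) * 29^1 = 261/11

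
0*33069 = 0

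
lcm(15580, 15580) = 15580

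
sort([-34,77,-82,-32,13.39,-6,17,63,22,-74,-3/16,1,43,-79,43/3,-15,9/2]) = [-82,-79,-74,-34,-32,-15,-6,-3/16,1,9/2,13.39,43/3,17,22,43,63,77]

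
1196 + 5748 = 6944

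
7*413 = 2891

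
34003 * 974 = 33118922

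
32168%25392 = 6776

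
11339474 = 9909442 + 1430032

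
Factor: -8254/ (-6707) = 2^1*19^ (-1)*353^ (-1)*4127^1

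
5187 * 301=1561287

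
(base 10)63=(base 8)77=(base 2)111111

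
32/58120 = 4/7265 ≈ 0.000551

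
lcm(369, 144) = 5904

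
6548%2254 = 2040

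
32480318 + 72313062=104793380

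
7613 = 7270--343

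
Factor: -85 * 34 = -1 * 2^1 * 5^1 * 17^2 = -2890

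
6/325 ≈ 0.0185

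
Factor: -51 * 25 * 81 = -1 * 3^5 * 5^2 * 17^1 = -103275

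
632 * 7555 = 4774760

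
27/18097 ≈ 0.00149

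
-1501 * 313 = -469813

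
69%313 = 69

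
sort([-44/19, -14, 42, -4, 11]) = [-14, -4, -44/19, 11, 42]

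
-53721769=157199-53878968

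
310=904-594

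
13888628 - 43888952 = -30000324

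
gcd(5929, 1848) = 77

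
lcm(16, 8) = 16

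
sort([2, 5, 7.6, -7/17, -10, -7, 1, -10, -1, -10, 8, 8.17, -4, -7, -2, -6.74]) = [-10, -10, -10, -7, -7, -6.74, -4, -2, -1, -7/17, 1, 2, 5, 7.6, 8, 8.17]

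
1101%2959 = 1101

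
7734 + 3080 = 10814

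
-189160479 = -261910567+72750088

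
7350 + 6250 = 13600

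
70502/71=992+70/71 ≈ 992.99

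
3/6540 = 1/2180≈0.000459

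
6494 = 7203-709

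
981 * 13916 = 13651596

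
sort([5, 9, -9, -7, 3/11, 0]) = [-9, -7, 0, 3/11, 5, 9]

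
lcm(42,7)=42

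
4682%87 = 71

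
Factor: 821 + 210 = 1031^1 = 1031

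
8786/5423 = 1 + 3363/5423≈1.62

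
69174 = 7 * 9882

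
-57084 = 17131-74215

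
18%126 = 18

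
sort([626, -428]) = [-428, 626]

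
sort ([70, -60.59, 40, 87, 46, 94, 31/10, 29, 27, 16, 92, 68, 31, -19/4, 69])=[-60.59, -19/4, 31/10, 16, 27, 29, 31, 40, 46, 68, 69, 70, 87, 92, 94]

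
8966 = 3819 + 5147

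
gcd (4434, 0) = 4434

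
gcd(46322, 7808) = 2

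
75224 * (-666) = -50099184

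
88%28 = 4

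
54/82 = 27/41 ≈ 0.659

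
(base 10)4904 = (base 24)8c8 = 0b1001100101000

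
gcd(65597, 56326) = 1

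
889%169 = 44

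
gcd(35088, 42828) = 516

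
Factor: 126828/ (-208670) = -1*2^1*3^2*5^ (-1)*7^ (-1)*11^ (-1)*13^1 = -234/385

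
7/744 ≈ 0.00941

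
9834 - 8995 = 839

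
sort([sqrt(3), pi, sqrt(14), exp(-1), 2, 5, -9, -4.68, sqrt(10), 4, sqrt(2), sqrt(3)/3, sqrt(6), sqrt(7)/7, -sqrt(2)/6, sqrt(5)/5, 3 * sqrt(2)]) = [-9, -4.68, -sqrt(2)/6, exp(-1), sqrt(7)/7, sqrt(5)/5, sqrt(3)/3, sqrt(2), sqrt(3), 2, sqrt(6), pi, sqrt(10), sqrt(14), 4, 3 * sqrt(2), 5]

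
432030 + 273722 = 705752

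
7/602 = 1/86 ≈ 0.0116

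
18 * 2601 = 46818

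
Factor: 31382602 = 2^1*31^1*506171^1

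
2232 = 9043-6811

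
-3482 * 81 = -282042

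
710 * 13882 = 9856220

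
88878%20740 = 5918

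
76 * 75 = 5700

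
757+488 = 1245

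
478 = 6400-5922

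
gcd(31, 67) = 1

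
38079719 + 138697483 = 176777202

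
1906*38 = 72428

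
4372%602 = 158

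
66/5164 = 33/2582 ≈ 0.0128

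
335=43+292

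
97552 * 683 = 66628016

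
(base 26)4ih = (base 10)3189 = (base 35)2l4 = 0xc75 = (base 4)301311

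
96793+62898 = 159691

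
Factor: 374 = 2^1 * 11^1 * 17^1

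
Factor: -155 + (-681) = -1 * 2^2 * 11^1 * 19^1 = -836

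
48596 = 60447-11851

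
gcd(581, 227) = 1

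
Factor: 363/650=2^(-1) * 3^1 * 5^(-2) * 11^2 * 13^(-1)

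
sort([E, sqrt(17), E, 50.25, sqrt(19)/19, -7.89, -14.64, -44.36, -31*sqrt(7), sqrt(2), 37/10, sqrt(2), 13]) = [-31*sqrt(7), -44.36, -14.64, -7.89, sqrt(19)/19, sqrt(2), sqrt(2), E, E, 37/10, sqrt(17), 13, 50.25]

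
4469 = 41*109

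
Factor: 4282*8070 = 2^2*3^1*5^1*269^1*2141^1 = 34555740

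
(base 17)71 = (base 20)60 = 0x78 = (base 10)120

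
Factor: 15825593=7^1*31^1*233^1*313^1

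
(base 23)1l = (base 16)2c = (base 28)1g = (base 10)44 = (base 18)28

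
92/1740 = 23/435 ≈ 0.0529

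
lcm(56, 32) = 224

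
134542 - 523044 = -388502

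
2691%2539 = 152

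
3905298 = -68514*(-57)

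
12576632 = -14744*(-853)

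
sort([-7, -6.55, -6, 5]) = [-7, -6.55, -6, 5]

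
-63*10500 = -661500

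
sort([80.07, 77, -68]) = [-68, 77, 80.07]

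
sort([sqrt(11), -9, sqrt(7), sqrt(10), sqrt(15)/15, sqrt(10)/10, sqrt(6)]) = [-9, sqrt(15)/15, sqrt(10)/10, sqrt(6), sqrt(7), sqrt(10), sqrt(11)]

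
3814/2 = 1907 = 1907.00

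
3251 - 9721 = -6470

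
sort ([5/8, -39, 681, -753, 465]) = [-753, -39, 5/8, 465, 681]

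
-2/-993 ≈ 0.00201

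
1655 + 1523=3178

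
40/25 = 1 + 3/5 = 1.60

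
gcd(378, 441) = 63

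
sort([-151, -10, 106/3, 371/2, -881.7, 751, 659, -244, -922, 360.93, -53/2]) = [-922, -881.7, -244, -151, -53/2, -10, 106/3, 371/2, 360.93, 659, 751]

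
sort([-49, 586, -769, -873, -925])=[-925, -873, -769, -49, 586]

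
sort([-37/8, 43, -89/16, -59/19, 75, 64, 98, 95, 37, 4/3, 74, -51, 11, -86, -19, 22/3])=[-86, -51, -19, -89/16, -37/8, -59/19, 4/3, 22/3, 11, 37, 43, 64, 74, 75, 95, 98]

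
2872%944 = 40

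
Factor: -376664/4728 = -1 * 3^(-1) * 239^1 = -239/3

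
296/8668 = 74/2167 ≈ 0.0341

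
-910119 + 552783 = -357336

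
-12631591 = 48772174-61403765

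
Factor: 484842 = 2^1*3^1*19^1*4253^1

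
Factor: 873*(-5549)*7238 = -1*2^1*3^2*7^1*11^1*31^1*47^1*97^1*179^1 = -35062876926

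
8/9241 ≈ 0.000866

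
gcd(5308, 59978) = 2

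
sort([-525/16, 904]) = [-525/16, 904]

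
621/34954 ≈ 0.0178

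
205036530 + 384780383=589816913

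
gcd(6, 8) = 2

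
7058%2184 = 506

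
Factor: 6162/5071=2^1*3^1*11^(-1)*13^1*79^1*461^(-1)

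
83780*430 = 36025400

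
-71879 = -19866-52013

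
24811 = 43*577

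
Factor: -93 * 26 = -1 * 2^1 * 3^1 * 13^1 * 31^1 = -2418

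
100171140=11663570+88507570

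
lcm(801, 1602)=1602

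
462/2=231=231.00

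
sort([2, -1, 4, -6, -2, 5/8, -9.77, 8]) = [-9.77, -6, -2, -1, 5/8, 2, 4, 8]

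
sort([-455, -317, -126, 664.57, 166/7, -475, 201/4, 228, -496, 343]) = [-496, -475, -455, -317, -126, 166/7, 201/4, 228, 343, 664.57]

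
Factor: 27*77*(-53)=-1*3^3*7^1*11^1*53^1=-110187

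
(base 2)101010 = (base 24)1i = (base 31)1b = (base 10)42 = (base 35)17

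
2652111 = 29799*89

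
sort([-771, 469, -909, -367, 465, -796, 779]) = [-909, -796, -771, -367, 465, 469, 779]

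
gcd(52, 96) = 4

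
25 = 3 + 22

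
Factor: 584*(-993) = -1*2^3*3^1*73^1*331^1 = -579912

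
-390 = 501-891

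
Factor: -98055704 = -1*2^3*12256963^1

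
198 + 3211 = 3409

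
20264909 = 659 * 30751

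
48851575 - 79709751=-30858176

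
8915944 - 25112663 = -16196719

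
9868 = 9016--852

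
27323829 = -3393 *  (-8053)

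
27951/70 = 399 + 3/10 = 399.30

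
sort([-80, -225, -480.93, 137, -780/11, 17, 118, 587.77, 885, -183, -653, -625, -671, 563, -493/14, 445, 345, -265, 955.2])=[-671, -653, -625, -480.93, -265, -225, -183, -80, -780/11, -493/14, 17, 118, 137, 345, 445, 563, 587.77, 885, 955.2]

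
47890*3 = 143670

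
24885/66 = 8295/22 ≈ 377.05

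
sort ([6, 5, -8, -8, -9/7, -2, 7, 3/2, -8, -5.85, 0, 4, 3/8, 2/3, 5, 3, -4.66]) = [-8, -8, -8, -5.85, -4.66, -2, -9/7, 0, 3/8, 2/3, 3/2, 3, 4, 5, 5, 6, 7]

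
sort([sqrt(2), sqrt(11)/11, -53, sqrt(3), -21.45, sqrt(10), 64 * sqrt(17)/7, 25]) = [-53, -21.45, sqrt(11)/11, sqrt(2), sqrt(3), sqrt(10), 25, 64 * sqrt(17)/7]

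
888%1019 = 888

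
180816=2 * 90408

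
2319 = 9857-7538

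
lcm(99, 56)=5544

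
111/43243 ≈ 0.00257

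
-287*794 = -227878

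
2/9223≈0.000217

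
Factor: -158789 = -1*97^1*1637^1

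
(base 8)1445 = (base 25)175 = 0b1100100101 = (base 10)805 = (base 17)2d6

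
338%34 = 32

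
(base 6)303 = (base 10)111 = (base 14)7d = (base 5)421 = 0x6f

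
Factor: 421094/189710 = 5^(-1)*61^(-1)*677^1 = 677/305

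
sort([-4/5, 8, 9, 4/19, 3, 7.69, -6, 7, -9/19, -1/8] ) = [-6, -4/5, -9/19, -1/8, 4/19, 3, 7, 7.69, 8, 9] 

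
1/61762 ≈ 0.0000162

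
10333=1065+9268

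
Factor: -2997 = -1 * 3^4 * 37^1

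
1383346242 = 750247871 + 633098371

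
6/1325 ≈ 0.00453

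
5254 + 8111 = 13365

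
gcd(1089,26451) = 9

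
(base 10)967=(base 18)2hd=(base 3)1022211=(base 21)241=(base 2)1111000111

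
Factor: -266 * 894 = -1 * 2^2 * 3^1 * 7^1 * 19^1 * 149^1 = -237804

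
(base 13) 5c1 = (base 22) 21c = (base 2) 1111101010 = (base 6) 4350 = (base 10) 1002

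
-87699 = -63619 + -24080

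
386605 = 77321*5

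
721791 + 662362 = 1384153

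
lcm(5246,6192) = 377712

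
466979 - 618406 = -151427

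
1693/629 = 2+435/629 ≈ 2.69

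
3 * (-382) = -1146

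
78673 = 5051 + 73622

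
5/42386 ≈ 0.000118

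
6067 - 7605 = -1538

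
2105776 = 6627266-4521490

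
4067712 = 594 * 6848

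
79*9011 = 711869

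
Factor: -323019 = -1 * 3^2 * 19^1 * 1889^1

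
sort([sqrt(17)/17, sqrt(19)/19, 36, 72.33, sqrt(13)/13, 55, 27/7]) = [sqrt(19)/19, sqrt(17)/17, sqrt(13)/13, 27/7, 36, 55, 72.33]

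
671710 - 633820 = 37890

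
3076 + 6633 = 9709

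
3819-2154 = 1665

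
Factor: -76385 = -1 * 5^1 * 15277^1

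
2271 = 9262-6991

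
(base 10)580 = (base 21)16d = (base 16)244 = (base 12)404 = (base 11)488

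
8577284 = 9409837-832553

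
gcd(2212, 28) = 28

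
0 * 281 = 0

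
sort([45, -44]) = [-44, 45]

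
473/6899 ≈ 0.0686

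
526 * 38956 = 20490856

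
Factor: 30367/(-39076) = -1*2^(-2)*9769^(-1)*30367^1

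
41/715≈0.0573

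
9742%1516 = 646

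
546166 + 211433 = 757599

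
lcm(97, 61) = 5917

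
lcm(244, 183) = 732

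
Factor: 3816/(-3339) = -1*2^3*7^(-1) = -8/7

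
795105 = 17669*45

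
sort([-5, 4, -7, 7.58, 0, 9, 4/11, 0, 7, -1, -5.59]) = [-7, -5.59, -5, -1, 0, 0, 4/11, 4, 7, 7.58, 9]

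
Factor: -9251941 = -1*9251941^1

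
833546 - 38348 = 795198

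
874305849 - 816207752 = 58098097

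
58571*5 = 292855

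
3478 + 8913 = 12391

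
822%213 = 183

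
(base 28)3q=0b1101110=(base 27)42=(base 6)302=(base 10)110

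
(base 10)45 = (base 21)23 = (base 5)140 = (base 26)1j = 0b101101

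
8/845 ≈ 0.00947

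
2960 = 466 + 2494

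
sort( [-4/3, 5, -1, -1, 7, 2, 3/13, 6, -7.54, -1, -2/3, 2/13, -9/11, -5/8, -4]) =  [-7.54, -4, -4/3, -1, -1, -1, -9/11, -2/3, -5/8, 2/13, 3/13, 2, 5, 6, 7]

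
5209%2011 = 1187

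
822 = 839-17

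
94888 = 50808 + 44080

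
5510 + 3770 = 9280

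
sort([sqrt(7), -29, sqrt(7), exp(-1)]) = [-29, exp(-1), sqrt(7), sqrt(7)]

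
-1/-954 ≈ 0.00105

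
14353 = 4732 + 9621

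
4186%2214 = 1972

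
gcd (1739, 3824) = 1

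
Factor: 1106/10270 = 5^(-1) * 7^1 * 13^(-1) = 7/65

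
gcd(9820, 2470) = 10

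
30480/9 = 3386 + 2/3 ≈ 3386.67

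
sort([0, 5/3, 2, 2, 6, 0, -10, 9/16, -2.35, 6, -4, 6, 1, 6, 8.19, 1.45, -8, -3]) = [-10, -8, -4, -3, -2.35, 0, 0, 9/16, 1, 1.45, 5/3, 2, 2, 6, 6, 6, 6, 8.19]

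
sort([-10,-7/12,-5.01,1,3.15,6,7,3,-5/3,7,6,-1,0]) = [-10,-5.01,-5/3,-1,-7/12,0,1,3,3.15,6,6,7,7]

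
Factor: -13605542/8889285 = -1*2^1*3^(-1)*5^(-1)*17^2*241^(-1)*2459^(-1)*23539^1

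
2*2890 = 5780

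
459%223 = 13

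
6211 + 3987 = 10198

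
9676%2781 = 1333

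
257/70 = 3 + 47/70 ≈ 3.67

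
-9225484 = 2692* (-3427) 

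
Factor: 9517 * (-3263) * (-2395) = 5^1 * 13^1 * 31^1 * 251^1 * 307^1 * 479^1 = 74374260545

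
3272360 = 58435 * 56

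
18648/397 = 46+386/397≈46.97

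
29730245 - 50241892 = -20511647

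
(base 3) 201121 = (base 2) 1000010001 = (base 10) 529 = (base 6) 2241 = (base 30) hj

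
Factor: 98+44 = 2^1*71^1 = 142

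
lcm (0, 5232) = 0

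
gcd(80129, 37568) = 1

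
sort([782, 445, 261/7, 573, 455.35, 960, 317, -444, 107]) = [-444, 261/7, 107, 317, 445, 455.35, 573, 782, 960]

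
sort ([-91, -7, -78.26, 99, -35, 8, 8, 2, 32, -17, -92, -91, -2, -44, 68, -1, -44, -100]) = [-100, -92, -91, -91, -78.26, -44, -44, -35, -17, -7, -2, -1, 2, 8, 8, 32, 68, 99]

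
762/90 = 127/15 ≈ 8.47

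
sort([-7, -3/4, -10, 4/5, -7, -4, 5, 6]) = [-10, -7, -7, -4, -3/4, 4/5, 5, 6]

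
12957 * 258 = 3342906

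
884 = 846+38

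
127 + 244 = 371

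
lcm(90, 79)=7110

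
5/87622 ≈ 0.0000571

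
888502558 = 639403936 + 249098622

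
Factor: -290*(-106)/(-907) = -1*2^2*5^1*29^1*53^1*907^(-1) = -30740/907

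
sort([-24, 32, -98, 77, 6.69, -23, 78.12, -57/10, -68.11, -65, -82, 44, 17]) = [-98, -82, -68.11, -65, -24, -23, -57/10, 6.69, 17, 32, 44, 77, 78.12]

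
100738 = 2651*38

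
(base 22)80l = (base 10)3893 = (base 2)111100110101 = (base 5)111033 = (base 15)1248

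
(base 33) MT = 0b1011110011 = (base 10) 755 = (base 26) 131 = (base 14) 3BD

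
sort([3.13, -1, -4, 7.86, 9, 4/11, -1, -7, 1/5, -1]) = [-7, -4, -1, -1, -1, 1/5, 4/11, 3.13, 7.86, 9]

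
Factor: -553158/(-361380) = 2^(-1) * 3^1 * 5^(-1) * 19^(-1) * 79^1 * 317^(-1) * 389^1 = 92193/60230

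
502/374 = 1 + 64/187 ≈ 1.34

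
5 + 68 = 73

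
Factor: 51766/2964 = 2^(-1)*3^(-1)*11^1*19^(-1)*181^1 = 1991/114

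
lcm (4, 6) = 12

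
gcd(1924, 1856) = 4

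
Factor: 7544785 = 5^1*29^1*61^1*853^1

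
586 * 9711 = 5690646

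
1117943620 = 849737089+268206531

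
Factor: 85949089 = 85949089^1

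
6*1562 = 9372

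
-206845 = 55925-262770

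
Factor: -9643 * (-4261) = 4261^1 * 9643^1 = 41088823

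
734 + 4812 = 5546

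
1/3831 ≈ 0.000261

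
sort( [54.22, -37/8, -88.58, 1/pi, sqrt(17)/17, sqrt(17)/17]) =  [-88.58, -37/8, sqrt(17)/17, sqrt(17)/17, 1/pi, 54.22]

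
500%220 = 60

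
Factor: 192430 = 2^1 * 5^1 * 7^1 * 2749^1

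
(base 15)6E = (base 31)3B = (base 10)104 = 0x68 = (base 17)62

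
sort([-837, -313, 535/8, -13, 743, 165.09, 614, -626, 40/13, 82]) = [-837, -626, -313, -13, 40/13, 535/8, 82, 165.09, 614, 743]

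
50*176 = 8800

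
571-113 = 458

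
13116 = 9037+4079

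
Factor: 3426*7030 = 2^2*3^1*5^1*19^1*37^1*571^1 = 24084780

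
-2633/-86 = 30 + 53/86 ≈ 30.62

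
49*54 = 2646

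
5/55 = 1/11 ≈ 0.0909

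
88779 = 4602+84177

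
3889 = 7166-3277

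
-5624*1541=-8666584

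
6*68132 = 408792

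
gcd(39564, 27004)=628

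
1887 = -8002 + 9889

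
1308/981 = 4/3 ≈ 1.33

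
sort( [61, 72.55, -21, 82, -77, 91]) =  [-77, -21, 61, 72.55, 82, 91]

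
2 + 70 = 72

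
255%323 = 255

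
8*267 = 2136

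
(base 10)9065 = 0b10001101101001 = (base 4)2031221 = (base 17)1e64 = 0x2369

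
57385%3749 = 1150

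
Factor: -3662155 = -1 * 5^1 * 7^1 * 19^1 * 5507^1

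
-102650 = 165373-268023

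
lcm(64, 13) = 832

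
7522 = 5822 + 1700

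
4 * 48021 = 192084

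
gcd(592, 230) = 2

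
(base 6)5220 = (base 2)10010001100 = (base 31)16h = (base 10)1164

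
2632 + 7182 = 9814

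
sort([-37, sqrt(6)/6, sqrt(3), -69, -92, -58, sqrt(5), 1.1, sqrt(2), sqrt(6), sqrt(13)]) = [-92, -69, -58, -37, sqrt(6)/6, 1.1, sqrt(2), sqrt(3), sqrt(5), sqrt(6), sqrt(13)]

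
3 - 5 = -2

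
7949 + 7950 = 15899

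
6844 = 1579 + 5265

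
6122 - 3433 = 2689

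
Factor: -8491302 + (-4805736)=-1 * 2^1 * 3^1 * 41^1 * 191^1 * 283^1=-13297038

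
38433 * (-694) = -26672502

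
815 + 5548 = 6363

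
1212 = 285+927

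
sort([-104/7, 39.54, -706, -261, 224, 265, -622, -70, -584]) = [-706, -622, -584, -261, -70, -104/7, 39.54, 224, 265]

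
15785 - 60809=-45024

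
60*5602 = 336120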